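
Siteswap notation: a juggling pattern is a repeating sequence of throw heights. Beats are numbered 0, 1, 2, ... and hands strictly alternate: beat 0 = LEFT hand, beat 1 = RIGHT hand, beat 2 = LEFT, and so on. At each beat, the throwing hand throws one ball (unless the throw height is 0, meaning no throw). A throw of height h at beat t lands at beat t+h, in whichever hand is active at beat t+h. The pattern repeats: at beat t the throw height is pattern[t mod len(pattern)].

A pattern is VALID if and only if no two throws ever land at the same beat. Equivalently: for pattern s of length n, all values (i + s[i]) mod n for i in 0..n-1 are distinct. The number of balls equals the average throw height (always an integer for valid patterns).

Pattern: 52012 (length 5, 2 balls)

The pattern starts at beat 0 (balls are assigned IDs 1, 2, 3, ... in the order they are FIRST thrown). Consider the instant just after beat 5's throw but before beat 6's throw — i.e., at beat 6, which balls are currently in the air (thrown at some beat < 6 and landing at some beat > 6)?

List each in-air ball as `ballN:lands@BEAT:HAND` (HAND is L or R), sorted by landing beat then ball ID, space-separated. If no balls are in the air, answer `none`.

Answer: ball1:lands@10:L

Derivation:
Beat 0 (L): throw ball1 h=5 -> lands@5:R; in-air after throw: [b1@5:R]
Beat 1 (R): throw ball2 h=2 -> lands@3:R; in-air after throw: [b2@3:R b1@5:R]
Beat 3 (R): throw ball2 h=1 -> lands@4:L; in-air after throw: [b2@4:L b1@5:R]
Beat 4 (L): throw ball2 h=2 -> lands@6:L; in-air after throw: [b1@5:R b2@6:L]
Beat 5 (R): throw ball1 h=5 -> lands@10:L; in-air after throw: [b2@6:L b1@10:L]
Beat 6 (L): throw ball2 h=2 -> lands@8:L; in-air after throw: [b2@8:L b1@10:L]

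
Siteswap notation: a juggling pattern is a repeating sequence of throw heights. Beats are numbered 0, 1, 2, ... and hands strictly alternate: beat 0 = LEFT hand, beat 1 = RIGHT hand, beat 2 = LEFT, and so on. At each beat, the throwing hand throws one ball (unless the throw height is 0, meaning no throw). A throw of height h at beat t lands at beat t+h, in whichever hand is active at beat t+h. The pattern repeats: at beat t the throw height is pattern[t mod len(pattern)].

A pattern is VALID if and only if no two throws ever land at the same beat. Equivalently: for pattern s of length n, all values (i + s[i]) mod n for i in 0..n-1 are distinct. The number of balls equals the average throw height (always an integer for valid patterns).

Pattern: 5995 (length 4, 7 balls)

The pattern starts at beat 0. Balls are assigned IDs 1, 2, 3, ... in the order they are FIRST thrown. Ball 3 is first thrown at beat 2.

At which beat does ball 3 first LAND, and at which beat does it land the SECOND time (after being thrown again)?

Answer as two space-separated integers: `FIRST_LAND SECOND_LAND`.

Answer: 11 16

Derivation:
Beat 0 (L): throw ball1 h=5 -> lands@5:R; in-air after throw: [b1@5:R]
Beat 1 (R): throw ball2 h=9 -> lands@10:L; in-air after throw: [b1@5:R b2@10:L]
Beat 2 (L): throw ball3 h=9 -> lands@11:R; in-air after throw: [b1@5:R b2@10:L b3@11:R]
Beat 3 (R): throw ball4 h=5 -> lands@8:L; in-air after throw: [b1@5:R b4@8:L b2@10:L b3@11:R]
Beat 4 (L): throw ball5 h=5 -> lands@9:R; in-air after throw: [b1@5:R b4@8:L b5@9:R b2@10:L b3@11:R]
Beat 5 (R): throw ball1 h=9 -> lands@14:L; in-air after throw: [b4@8:L b5@9:R b2@10:L b3@11:R b1@14:L]
Beat 6 (L): throw ball6 h=9 -> lands@15:R; in-air after throw: [b4@8:L b5@9:R b2@10:L b3@11:R b1@14:L b6@15:R]
Beat 7 (R): throw ball7 h=5 -> lands@12:L; in-air after throw: [b4@8:L b5@9:R b2@10:L b3@11:R b7@12:L b1@14:L b6@15:R]
Beat 8 (L): throw ball4 h=5 -> lands@13:R; in-air after throw: [b5@9:R b2@10:L b3@11:R b7@12:L b4@13:R b1@14:L b6@15:R]
Beat 9 (R): throw ball5 h=9 -> lands@18:L; in-air after throw: [b2@10:L b3@11:R b7@12:L b4@13:R b1@14:L b6@15:R b5@18:L]
Beat 10 (L): throw ball2 h=9 -> lands@19:R; in-air after throw: [b3@11:R b7@12:L b4@13:R b1@14:L b6@15:R b5@18:L b2@19:R]
Beat 11 (R): throw ball3 h=5 -> lands@16:L; in-air after throw: [b7@12:L b4@13:R b1@14:L b6@15:R b3@16:L b5@18:L b2@19:R]
Beat 12 (L): throw ball7 h=5 -> lands@17:R; in-air after throw: [b4@13:R b1@14:L b6@15:R b3@16:L b7@17:R b5@18:L b2@19:R]
Beat 13 (R): throw ball4 h=9 -> lands@22:L; in-air after throw: [b1@14:L b6@15:R b3@16:L b7@17:R b5@18:L b2@19:R b4@22:L]
Beat 14 (L): throw ball1 h=9 -> lands@23:R; in-air after throw: [b6@15:R b3@16:L b7@17:R b5@18:L b2@19:R b4@22:L b1@23:R]
Beat 15 (R): throw ball6 h=5 -> lands@20:L; in-air after throw: [b3@16:L b7@17:R b5@18:L b2@19:R b6@20:L b4@22:L b1@23:R]
Beat 16 (L): throw ball3 h=5 -> lands@21:R; in-air after throw: [b7@17:R b5@18:L b2@19:R b6@20:L b3@21:R b4@22:L b1@23:R]
Ball 3: thrown@2 h=9 -> first land @11; rethrown@11 h=5 -> second land @16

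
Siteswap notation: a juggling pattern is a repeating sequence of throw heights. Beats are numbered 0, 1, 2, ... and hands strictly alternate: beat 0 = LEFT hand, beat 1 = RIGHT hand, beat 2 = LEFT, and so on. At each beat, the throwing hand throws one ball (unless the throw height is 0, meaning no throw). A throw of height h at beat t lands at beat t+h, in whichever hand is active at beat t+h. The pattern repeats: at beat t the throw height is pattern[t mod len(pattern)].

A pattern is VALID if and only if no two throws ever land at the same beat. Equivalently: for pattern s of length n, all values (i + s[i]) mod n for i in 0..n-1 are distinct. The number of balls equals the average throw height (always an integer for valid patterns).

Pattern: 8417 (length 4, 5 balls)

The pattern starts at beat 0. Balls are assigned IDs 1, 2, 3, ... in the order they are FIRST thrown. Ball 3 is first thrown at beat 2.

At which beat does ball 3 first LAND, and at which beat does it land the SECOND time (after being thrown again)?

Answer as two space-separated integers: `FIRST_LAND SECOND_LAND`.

Beat 0 (L): throw ball1 h=8 -> lands@8:L; in-air after throw: [b1@8:L]
Beat 1 (R): throw ball2 h=4 -> lands@5:R; in-air after throw: [b2@5:R b1@8:L]
Beat 2 (L): throw ball3 h=1 -> lands@3:R; in-air after throw: [b3@3:R b2@5:R b1@8:L]
Beat 3 (R): throw ball3 h=7 -> lands@10:L; in-air after throw: [b2@5:R b1@8:L b3@10:L]
Beat 4 (L): throw ball4 h=8 -> lands@12:L; in-air after throw: [b2@5:R b1@8:L b3@10:L b4@12:L]
Beat 5 (R): throw ball2 h=4 -> lands@9:R; in-air after throw: [b1@8:L b2@9:R b3@10:L b4@12:L]
Beat 6 (L): throw ball5 h=1 -> lands@7:R; in-air after throw: [b5@7:R b1@8:L b2@9:R b3@10:L b4@12:L]
Beat 7 (R): throw ball5 h=7 -> lands@14:L; in-air after throw: [b1@8:L b2@9:R b3@10:L b4@12:L b5@14:L]
Beat 8 (L): throw ball1 h=8 -> lands@16:L; in-air after throw: [b2@9:R b3@10:L b4@12:L b5@14:L b1@16:L]
Beat 9 (R): throw ball2 h=4 -> lands@13:R; in-air after throw: [b3@10:L b4@12:L b2@13:R b5@14:L b1@16:L]
Beat 10 (L): throw ball3 h=1 -> lands@11:R; in-air after throw: [b3@11:R b4@12:L b2@13:R b5@14:L b1@16:L]
Ball 3: thrown@2 h=1 -> first land @3; rethrown@3 h=7 -> second land @10

Answer: 3 10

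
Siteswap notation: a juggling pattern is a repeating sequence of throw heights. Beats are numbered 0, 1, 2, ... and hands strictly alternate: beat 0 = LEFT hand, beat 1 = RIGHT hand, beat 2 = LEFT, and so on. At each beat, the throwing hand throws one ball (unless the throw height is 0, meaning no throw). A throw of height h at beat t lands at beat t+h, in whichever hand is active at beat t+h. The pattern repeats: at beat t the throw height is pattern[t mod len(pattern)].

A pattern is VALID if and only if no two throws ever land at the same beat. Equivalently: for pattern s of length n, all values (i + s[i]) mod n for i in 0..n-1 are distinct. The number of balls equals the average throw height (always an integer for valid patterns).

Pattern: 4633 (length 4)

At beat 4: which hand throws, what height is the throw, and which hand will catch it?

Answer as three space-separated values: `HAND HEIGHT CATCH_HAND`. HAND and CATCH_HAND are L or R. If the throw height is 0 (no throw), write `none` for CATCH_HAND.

Answer: L 4 L

Derivation:
Beat 4: 4 mod 2 = 0, so hand = L
Throw height = pattern[4 mod 4] = pattern[0] = 4
Lands at beat 4+4=8, 8 mod 2 = 0, so catch hand = L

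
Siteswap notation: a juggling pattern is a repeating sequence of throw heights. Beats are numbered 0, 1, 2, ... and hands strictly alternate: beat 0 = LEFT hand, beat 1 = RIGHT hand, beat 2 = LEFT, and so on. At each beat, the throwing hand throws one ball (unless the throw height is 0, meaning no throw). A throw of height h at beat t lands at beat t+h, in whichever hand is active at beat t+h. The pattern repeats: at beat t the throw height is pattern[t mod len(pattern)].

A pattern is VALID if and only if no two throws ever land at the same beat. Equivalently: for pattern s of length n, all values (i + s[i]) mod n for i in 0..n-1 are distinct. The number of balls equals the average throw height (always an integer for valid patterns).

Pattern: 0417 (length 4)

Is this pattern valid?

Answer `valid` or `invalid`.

Answer: valid

Derivation:
i=0: (i + s[i]) mod n = (0 + 0) mod 4 = 0
i=1: (i + s[i]) mod n = (1 + 4) mod 4 = 1
i=2: (i + s[i]) mod n = (2 + 1) mod 4 = 3
i=3: (i + s[i]) mod n = (3 + 7) mod 4 = 2
Residues: [0, 1, 3, 2], distinct: True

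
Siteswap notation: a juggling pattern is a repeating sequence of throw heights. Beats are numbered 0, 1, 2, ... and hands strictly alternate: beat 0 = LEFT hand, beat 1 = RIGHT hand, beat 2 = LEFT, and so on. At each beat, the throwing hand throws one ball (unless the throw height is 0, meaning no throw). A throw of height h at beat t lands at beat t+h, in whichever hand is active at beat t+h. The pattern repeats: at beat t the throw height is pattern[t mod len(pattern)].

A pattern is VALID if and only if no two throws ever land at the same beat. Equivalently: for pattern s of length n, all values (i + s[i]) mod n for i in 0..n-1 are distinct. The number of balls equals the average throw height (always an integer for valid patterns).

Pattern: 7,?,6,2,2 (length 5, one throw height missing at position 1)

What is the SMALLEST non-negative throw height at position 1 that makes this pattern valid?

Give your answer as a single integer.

Answer: 3

Derivation:
i=0: (0 + 7) mod 5 = 2
i=1: s[i]=? (unknown)
i=2: (2 + 6) mod 5 = 3
i=3: (3 + 2) mod 5 = 0
i=4: (4 + 2) mod 5 = 1
Known residues: [0, 1, 2, 3]; need a permutation of 0..4, so missing residue r = 4
Need (1 + s) mod 5 = 4; smallest s = (4 - 1) mod 5 = 3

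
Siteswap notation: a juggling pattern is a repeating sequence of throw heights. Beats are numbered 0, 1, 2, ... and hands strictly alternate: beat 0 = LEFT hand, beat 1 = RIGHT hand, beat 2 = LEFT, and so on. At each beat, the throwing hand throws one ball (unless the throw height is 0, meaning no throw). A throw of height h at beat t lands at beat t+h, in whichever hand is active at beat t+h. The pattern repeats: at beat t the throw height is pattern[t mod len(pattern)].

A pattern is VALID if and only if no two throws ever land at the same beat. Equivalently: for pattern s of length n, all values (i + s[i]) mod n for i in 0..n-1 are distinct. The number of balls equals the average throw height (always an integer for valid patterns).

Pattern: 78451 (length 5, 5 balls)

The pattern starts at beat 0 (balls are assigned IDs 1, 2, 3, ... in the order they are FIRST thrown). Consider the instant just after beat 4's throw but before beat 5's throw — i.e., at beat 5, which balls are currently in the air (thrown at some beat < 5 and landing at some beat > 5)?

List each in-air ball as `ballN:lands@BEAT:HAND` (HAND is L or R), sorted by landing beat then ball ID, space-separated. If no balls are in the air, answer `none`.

Answer: ball3:lands@6:L ball1:lands@7:R ball4:lands@8:L ball2:lands@9:R

Derivation:
Beat 0 (L): throw ball1 h=7 -> lands@7:R; in-air after throw: [b1@7:R]
Beat 1 (R): throw ball2 h=8 -> lands@9:R; in-air after throw: [b1@7:R b2@9:R]
Beat 2 (L): throw ball3 h=4 -> lands@6:L; in-air after throw: [b3@6:L b1@7:R b2@9:R]
Beat 3 (R): throw ball4 h=5 -> lands@8:L; in-air after throw: [b3@6:L b1@7:R b4@8:L b2@9:R]
Beat 4 (L): throw ball5 h=1 -> lands@5:R; in-air after throw: [b5@5:R b3@6:L b1@7:R b4@8:L b2@9:R]
Beat 5 (R): throw ball5 h=7 -> lands@12:L; in-air after throw: [b3@6:L b1@7:R b4@8:L b2@9:R b5@12:L]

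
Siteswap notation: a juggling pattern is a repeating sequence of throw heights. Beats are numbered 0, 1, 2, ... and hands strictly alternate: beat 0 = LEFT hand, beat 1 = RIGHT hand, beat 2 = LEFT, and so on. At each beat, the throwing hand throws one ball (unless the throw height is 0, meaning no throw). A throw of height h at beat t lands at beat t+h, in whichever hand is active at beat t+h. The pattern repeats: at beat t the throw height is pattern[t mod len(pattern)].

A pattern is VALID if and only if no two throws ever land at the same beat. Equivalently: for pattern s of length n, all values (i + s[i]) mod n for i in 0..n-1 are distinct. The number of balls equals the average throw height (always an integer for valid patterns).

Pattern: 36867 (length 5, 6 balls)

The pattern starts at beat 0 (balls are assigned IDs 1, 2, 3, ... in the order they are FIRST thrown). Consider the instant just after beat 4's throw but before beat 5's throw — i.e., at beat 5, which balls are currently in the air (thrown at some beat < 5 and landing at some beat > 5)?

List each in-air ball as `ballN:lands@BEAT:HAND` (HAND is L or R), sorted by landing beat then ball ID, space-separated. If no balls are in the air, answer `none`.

Answer: ball2:lands@7:R ball1:lands@9:R ball3:lands@10:L ball4:lands@11:R

Derivation:
Beat 0 (L): throw ball1 h=3 -> lands@3:R; in-air after throw: [b1@3:R]
Beat 1 (R): throw ball2 h=6 -> lands@7:R; in-air after throw: [b1@3:R b2@7:R]
Beat 2 (L): throw ball3 h=8 -> lands@10:L; in-air after throw: [b1@3:R b2@7:R b3@10:L]
Beat 3 (R): throw ball1 h=6 -> lands@9:R; in-air after throw: [b2@7:R b1@9:R b3@10:L]
Beat 4 (L): throw ball4 h=7 -> lands@11:R; in-air after throw: [b2@7:R b1@9:R b3@10:L b4@11:R]
Beat 5 (R): throw ball5 h=3 -> lands@8:L; in-air after throw: [b2@7:R b5@8:L b1@9:R b3@10:L b4@11:R]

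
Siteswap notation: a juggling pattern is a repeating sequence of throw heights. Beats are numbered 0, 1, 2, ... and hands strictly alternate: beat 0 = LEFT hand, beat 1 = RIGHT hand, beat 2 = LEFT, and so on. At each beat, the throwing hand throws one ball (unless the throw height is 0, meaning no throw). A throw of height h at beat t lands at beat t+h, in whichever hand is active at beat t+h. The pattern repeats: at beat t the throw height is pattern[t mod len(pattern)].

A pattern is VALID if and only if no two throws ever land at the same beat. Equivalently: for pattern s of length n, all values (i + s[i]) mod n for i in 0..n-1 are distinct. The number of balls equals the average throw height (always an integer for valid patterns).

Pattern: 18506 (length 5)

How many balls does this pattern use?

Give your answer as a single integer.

Answer: 4

Derivation:
Pattern = [1, 8, 5, 0, 6], length n = 5
  position 0: throw height = 1, running sum = 1
  position 1: throw height = 8, running sum = 9
  position 2: throw height = 5, running sum = 14
  position 3: throw height = 0, running sum = 14
  position 4: throw height = 6, running sum = 20
Total sum = 20; balls = sum / n = 20 / 5 = 4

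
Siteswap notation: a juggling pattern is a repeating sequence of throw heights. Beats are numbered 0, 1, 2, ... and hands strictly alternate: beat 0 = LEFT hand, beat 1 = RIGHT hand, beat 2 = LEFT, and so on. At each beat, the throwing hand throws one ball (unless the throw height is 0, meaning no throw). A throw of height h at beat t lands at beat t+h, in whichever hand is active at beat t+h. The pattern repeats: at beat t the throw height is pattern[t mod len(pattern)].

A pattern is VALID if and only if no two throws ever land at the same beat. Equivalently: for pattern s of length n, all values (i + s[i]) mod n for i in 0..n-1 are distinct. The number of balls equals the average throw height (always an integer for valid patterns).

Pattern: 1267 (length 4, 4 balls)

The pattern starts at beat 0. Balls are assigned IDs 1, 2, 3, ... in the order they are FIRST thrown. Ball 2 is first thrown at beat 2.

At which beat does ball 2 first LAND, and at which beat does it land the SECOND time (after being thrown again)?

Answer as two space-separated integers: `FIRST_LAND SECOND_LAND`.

Answer: 8 9

Derivation:
Beat 0 (L): throw ball1 h=1 -> lands@1:R; in-air after throw: [b1@1:R]
Beat 1 (R): throw ball1 h=2 -> lands@3:R; in-air after throw: [b1@3:R]
Beat 2 (L): throw ball2 h=6 -> lands@8:L; in-air after throw: [b1@3:R b2@8:L]
Beat 3 (R): throw ball1 h=7 -> lands@10:L; in-air after throw: [b2@8:L b1@10:L]
Beat 4 (L): throw ball3 h=1 -> lands@5:R; in-air after throw: [b3@5:R b2@8:L b1@10:L]
Beat 5 (R): throw ball3 h=2 -> lands@7:R; in-air after throw: [b3@7:R b2@8:L b1@10:L]
Beat 6 (L): throw ball4 h=6 -> lands@12:L; in-air after throw: [b3@7:R b2@8:L b1@10:L b4@12:L]
Beat 7 (R): throw ball3 h=7 -> lands@14:L; in-air after throw: [b2@8:L b1@10:L b4@12:L b3@14:L]
Beat 8 (L): throw ball2 h=1 -> lands@9:R; in-air after throw: [b2@9:R b1@10:L b4@12:L b3@14:L]
Beat 9 (R): throw ball2 h=2 -> lands@11:R; in-air after throw: [b1@10:L b2@11:R b4@12:L b3@14:L]
Ball 2: thrown@2 h=6 -> first land @8; rethrown@8 h=1 -> second land @9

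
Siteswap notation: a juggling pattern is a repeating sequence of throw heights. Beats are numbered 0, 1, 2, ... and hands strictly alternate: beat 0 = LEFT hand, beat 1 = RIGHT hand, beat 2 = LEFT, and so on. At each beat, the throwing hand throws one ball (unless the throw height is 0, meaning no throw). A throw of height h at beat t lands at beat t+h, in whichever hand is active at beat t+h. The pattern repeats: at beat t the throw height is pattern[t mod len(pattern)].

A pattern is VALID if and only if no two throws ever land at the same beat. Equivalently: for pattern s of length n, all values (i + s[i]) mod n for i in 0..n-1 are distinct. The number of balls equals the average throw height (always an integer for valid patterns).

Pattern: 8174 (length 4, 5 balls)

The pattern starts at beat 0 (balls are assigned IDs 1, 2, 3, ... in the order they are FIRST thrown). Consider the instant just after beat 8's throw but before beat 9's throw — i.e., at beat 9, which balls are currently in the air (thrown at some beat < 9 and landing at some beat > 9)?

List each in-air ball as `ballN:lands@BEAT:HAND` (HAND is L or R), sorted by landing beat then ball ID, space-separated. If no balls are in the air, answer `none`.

Beat 0 (L): throw ball1 h=8 -> lands@8:L; in-air after throw: [b1@8:L]
Beat 1 (R): throw ball2 h=1 -> lands@2:L; in-air after throw: [b2@2:L b1@8:L]
Beat 2 (L): throw ball2 h=7 -> lands@9:R; in-air after throw: [b1@8:L b2@9:R]
Beat 3 (R): throw ball3 h=4 -> lands@7:R; in-air after throw: [b3@7:R b1@8:L b2@9:R]
Beat 4 (L): throw ball4 h=8 -> lands@12:L; in-air after throw: [b3@7:R b1@8:L b2@9:R b4@12:L]
Beat 5 (R): throw ball5 h=1 -> lands@6:L; in-air after throw: [b5@6:L b3@7:R b1@8:L b2@9:R b4@12:L]
Beat 6 (L): throw ball5 h=7 -> lands@13:R; in-air after throw: [b3@7:R b1@8:L b2@9:R b4@12:L b5@13:R]
Beat 7 (R): throw ball3 h=4 -> lands@11:R; in-air after throw: [b1@8:L b2@9:R b3@11:R b4@12:L b5@13:R]
Beat 8 (L): throw ball1 h=8 -> lands@16:L; in-air after throw: [b2@9:R b3@11:R b4@12:L b5@13:R b1@16:L]
Beat 9 (R): throw ball2 h=1 -> lands@10:L; in-air after throw: [b2@10:L b3@11:R b4@12:L b5@13:R b1@16:L]

Answer: ball3:lands@11:R ball4:lands@12:L ball5:lands@13:R ball1:lands@16:L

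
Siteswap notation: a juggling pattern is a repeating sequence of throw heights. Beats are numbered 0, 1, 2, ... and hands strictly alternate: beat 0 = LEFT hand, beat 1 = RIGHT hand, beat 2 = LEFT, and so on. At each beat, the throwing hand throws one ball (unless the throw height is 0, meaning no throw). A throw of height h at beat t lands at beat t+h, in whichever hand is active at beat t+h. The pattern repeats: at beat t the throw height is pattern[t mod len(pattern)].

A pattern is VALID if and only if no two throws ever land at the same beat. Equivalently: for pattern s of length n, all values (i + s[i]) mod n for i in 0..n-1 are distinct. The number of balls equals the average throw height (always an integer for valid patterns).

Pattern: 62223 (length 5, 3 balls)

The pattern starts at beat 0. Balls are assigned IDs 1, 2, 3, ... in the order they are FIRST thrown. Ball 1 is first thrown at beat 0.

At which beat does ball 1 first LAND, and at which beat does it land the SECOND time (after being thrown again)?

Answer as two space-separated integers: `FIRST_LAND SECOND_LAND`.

Beat 0 (L): throw ball1 h=6 -> lands@6:L; in-air after throw: [b1@6:L]
Beat 1 (R): throw ball2 h=2 -> lands@3:R; in-air after throw: [b2@3:R b1@6:L]
Beat 2 (L): throw ball3 h=2 -> lands@4:L; in-air after throw: [b2@3:R b3@4:L b1@6:L]
Beat 3 (R): throw ball2 h=2 -> lands@5:R; in-air after throw: [b3@4:L b2@5:R b1@6:L]
Beat 4 (L): throw ball3 h=3 -> lands@7:R; in-air after throw: [b2@5:R b1@6:L b3@7:R]
Beat 5 (R): throw ball2 h=6 -> lands@11:R; in-air after throw: [b1@6:L b3@7:R b2@11:R]
Beat 6 (L): throw ball1 h=2 -> lands@8:L; in-air after throw: [b3@7:R b1@8:L b2@11:R]
Beat 7 (R): throw ball3 h=2 -> lands@9:R; in-air after throw: [b1@8:L b3@9:R b2@11:R]
Beat 8 (L): throw ball1 h=2 -> lands@10:L; in-air after throw: [b3@9:R b1@10:L b2@11:R]
Ball 1: thrown@0 h=6 -> first land @6; rethrown@6 h=2 -> second land @8

Answer: 6 8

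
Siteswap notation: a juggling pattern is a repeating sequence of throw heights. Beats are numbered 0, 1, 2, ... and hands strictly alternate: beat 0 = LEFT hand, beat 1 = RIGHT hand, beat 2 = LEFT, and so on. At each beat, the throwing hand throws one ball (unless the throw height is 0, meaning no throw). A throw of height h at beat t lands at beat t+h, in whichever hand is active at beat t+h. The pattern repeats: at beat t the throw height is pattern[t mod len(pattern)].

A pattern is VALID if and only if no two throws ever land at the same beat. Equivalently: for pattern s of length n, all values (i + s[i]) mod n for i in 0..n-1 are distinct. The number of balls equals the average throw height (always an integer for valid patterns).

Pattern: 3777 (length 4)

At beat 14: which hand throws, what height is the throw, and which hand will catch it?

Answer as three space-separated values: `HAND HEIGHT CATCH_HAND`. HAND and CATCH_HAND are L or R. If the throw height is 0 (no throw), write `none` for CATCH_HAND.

Beat 14: 14 mod 2 = 0, so hand = L
Throw height = pattern[14 mod 4] = pattern[2] = 7
Lands at beat 14+7=21, 21 mod 2 = 1, so catch hand = R

Answer: L 7 R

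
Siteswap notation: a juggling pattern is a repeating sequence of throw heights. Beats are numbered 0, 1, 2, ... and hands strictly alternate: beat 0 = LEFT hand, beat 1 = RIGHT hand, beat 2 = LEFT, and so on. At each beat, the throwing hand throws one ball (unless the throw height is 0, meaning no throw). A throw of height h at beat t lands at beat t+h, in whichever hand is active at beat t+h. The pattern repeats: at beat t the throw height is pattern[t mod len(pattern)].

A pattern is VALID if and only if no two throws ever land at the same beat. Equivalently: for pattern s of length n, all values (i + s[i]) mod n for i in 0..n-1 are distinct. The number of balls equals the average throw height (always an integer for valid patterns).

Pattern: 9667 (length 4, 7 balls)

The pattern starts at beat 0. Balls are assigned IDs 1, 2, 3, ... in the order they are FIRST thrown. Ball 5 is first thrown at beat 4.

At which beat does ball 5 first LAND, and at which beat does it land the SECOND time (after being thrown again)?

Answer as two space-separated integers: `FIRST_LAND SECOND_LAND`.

Answer: 13 19

Derivation:
Beat 0 (L): throw ball1 h=9 -> lands@9:R; in-air after throw: [b1@9:R]
Beat 1 (R): throw ball2 h=6 -> lands@7:R; in-air after throw: [b2@7:R b1@9:R]
Beat 2 (L): throw ball3 h=6 -> lands@8:L; in-air after throw: [b2@7:R b3@8:L b1@9:R]
Beat 3 (R): throw ball4 h=7 -> lands@10:L; in-air after throw: [b2@7:R b3@8:L b1@9:R b4@10:L]
Beat 4 (L): throw ball5 h=9 -> lands@13:R; in-air after throw: [b2@7:R b3@8:L b1@9:R b4@10:L b5@13:R]
Beat 5 (R): throw ball6 h=6 -> lands@11:R; in-air after throw: [b2@7:R b3@8:L b1@9:R b4@10:L b6@11:R b5@13:R]
Beat 6 (L): throw ball7 h=6 -> lands@12:L; in-air after throw: [b2@7:R b3@8:L b1@9:R b4@10:L b6@11:R b7@12:L b5@13:R]
Beat 7 (R): throw ball2 h=7 -> lands@14:L; in-air after throw: [b3@8:L b1@9:R b4@10:L b6@11:R b7@12:L b5@13:R b2@14:L]
Beat 8 (L): throw ball3 h=9 -> lands@17:R; in-air after throw: [b1@9:R b4@10:L b6@11:R b7@12:L b5@13:R b2@14:L b3@17:R]
Beat 9 (R): throw ball1 h=6 -> lands@15:R; in-air after throw: [b4@10:L b6@11:R b7@12:L b5@13:R b2@14:L b1@15:R b3@17:R]
Beat 10 (L): throw ball4 h=6 -> lands@16:L; in-air after throw: [b6@11:R b7@12:L b5@13:R b2@14:L b1@15:R b4@16:L b3@17:R]
Beat 11 (R): throw ball6 h=7 -> lands@18:L; in-air after throw: [b7@12:L b5@13:R b2@14:L b1@15:R b4@16:L b3@17:R b6@18:L]
Beat 12 (L): throw ball7 h=9 -> lands@21:R; in-air after throw: [b5@13:R b2@14:L b1@15:R b4@16:L b3@17:R b6@18:L b7@21:R]
Beat 13 (R): throw ball5 h=6 -> lands@19:R; in-air after throw: [b2@14:L b1@15:R b4@16:L b3@17:R b6@18:L b5@19:R b7@21:R]
Beat 14 (L): throw ball2 h=6 -> lands@20:L; in-air after throw: [b1@15:R b4@16:L b3@17:R b6@18:L b5@19:R b2@20:L b7@21:R]
Beat 15 (R): throw ball1 h=7 -> lands@22:L; in-air after throw: [b4@16:L b3@17:R b6@18:L b5@19:R b2@20:L b7@21:R b1@22:L]
Beat 16 (L): throw ball4 h=9 -> lands@25:R; in-air after throw: [b3@17:R b6@18:L b5@19:R b2@20:L b7@21:R b1@22:L b4@25:R]
Beat 17 (R): throw ball3 h=6 -> lands@23:R; in-air after throw: [b6@18:L b5@19:R b2@20:L b7@21:R b1@22:L b3@23:R b4@25:R]
Beat 18 (L): throw ball6 h=6 -> lands@24:L; in-air after throw: [b5@19:R b2@20:L b7@21:R b1@22:L b3@23:R b6@24:L b4@25:R]
Ball 5: thrown@4 h=9 -> first land @13; rethrown@13 h=6 -> second land @19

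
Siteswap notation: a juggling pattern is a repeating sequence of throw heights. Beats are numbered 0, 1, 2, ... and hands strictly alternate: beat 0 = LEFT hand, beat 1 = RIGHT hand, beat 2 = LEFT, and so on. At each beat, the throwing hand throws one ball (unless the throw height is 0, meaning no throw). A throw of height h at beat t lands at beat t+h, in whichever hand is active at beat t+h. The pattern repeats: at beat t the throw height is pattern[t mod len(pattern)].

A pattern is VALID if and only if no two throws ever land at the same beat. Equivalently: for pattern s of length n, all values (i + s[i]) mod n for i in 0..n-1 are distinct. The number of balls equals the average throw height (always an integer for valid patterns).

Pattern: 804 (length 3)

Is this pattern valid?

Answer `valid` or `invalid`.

Answer: valid

Derivation:
i=0: (i + s[i]) mod n = (0 + 8) mod 3 = 2
i=1: (i + s[i]) mod n = (1 + 0) mod 3 = 1
i=2: (i + s[i]) mod n = (2 + 4) mod 3 = 0
Residues: [2, 1, 0], distinct: True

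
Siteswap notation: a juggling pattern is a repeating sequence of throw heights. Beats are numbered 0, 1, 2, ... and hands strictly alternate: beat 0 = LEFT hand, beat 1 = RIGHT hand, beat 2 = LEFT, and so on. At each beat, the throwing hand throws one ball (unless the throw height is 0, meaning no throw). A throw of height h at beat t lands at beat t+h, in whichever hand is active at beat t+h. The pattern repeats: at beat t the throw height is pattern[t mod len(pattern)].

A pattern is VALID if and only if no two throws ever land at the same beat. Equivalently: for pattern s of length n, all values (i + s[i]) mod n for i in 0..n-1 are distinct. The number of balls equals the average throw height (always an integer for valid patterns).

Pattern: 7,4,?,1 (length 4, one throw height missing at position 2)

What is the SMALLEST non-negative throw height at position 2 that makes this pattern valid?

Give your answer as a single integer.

i=0: (0 + 7) mod 4 = 3
i=1: (1 + 4) mod 4 = 1
i=2: s[i]=? (unknown)
i=3: (3 + 1) mod 4 = 0
Known residues: [0, 1, 3]; need a permutation of 0..3, so missing residue r = 2
Need (2 + s) mod 4 = 2; smallest s = (2 - 2) mod 4 = 0

Answer: 0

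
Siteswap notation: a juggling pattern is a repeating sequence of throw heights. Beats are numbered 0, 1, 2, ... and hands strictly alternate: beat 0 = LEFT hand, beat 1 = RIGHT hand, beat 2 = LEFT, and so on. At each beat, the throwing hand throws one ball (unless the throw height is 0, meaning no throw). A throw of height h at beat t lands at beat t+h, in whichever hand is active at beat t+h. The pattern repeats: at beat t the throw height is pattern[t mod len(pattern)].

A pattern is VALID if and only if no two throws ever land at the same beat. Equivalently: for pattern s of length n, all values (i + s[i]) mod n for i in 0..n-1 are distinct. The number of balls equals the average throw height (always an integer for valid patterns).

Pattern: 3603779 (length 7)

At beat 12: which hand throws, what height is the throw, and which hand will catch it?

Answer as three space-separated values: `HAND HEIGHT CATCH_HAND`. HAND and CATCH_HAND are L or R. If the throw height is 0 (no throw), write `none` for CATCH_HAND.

Answer: L 7 R

Derivation:
Beat 12: 12 mod 2 = 0, so hand = L
Throw height = pattern[12 mod 7] = pattern[5] = 7
Lands at beat 12+7=19, 19 mod 2 = 1, so catch hand = R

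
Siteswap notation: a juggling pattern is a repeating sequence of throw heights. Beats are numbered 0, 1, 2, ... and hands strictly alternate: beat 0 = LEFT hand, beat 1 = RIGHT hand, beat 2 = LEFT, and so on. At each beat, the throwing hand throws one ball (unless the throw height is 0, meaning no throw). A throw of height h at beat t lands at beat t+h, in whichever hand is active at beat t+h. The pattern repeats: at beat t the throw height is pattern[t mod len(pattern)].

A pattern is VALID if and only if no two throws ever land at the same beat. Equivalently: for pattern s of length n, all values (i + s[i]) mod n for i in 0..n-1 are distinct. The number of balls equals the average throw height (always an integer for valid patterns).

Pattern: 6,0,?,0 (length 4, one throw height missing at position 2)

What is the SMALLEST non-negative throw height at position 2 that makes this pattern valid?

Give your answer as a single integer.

Answer: 2

Derivation:
i=0: (0 + 6) mod 4 = 2
i=1: (1 + 0) mod 4 = 1
i=2: s[i]=? (unknown)
i=3: (3 + 0) mod 4 = 3
Known residues: [1, 2, 3]; need a permutation of 0..3, so missing residue r = 0
Need (2 + s) mod 4 = 0; smallest s = (0 - 2) mod 4 = 2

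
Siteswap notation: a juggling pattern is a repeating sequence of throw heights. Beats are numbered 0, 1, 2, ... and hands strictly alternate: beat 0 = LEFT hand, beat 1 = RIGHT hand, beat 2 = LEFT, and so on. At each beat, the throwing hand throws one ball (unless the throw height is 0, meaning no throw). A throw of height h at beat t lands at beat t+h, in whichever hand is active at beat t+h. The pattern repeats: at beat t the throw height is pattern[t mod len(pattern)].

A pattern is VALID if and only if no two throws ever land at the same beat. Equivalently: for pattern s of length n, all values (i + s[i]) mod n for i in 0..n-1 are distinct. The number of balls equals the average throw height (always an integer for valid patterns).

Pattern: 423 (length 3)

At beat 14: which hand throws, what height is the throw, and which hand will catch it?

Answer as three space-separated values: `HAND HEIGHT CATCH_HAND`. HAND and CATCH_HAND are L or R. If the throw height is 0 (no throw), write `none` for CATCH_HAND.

Beat 14: 14 mod 2 = 0, so hand = L
Throw height = pattern[14 mod 3] = pattern[2] = 3
Lands at beat 14+3=17, 17 mod 2 = 1, so catch hand = R

Answer: L 3 R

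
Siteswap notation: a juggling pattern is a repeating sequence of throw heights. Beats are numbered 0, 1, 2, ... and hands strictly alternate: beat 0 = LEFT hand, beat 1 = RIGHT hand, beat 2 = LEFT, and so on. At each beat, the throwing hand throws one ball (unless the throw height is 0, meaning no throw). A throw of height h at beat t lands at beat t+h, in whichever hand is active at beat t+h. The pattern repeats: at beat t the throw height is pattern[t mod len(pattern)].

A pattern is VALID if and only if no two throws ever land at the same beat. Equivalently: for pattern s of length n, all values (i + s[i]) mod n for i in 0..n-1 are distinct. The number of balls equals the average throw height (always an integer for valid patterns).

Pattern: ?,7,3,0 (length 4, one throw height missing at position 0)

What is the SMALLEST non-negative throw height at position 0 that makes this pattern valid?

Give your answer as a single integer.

i=0: s[i]=? (unknown)
i=1: (1 + 7) mod 4 = 0
i=2: (2 + 3) mod 4 = 1
i=3: (3 + 0) mod 4 = 3
Known residues: [0, 1, 3]; need a permutation of 0..3, so missing residue r = 2
Need (0 + s) mod 4 = 2; smallest s = (2 - 0) mod 4 = 2

Answer: 2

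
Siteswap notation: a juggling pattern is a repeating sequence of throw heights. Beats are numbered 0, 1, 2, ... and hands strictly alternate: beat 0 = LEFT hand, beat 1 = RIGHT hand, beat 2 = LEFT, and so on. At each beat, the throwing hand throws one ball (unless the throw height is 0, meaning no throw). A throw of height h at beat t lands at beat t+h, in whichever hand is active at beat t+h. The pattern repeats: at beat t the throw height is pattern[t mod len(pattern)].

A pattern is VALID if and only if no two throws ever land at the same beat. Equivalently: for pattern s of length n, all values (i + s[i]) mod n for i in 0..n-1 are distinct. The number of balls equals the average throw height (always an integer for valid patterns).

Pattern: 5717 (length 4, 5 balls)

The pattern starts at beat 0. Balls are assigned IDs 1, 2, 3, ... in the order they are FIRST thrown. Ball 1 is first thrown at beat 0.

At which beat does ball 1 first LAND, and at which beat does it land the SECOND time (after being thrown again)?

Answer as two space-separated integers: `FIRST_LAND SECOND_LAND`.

Beat 0 (L): throw ball1 h=5 -> lands@5:R; in-air after throw: [b1@5:R]
Beat 1 (R): throw ball2 h=7 -> lands@8:L; in-air after throw: [b1@5:R b2@8:L]
Beat 2 (L): throw ball3 h=1 -> lands@3:R; in-air after throw: [b3@3:R b1@5:R b2@8:L]
Beat 3 (R): throw ball3 h=7 -> lands@10:L; in-air after throw: [b1@5:R b2@8:L b3@10:L]
Beat 4 (L): throw ball4 h=5 -> lands@9:R; in-air after throw: [b1@5:R b2@8:L b4@9:R b3@10:L]
Beat 5 (R): throw ball1 h=7 -> lands@12:L; in-air after throw: [b2@8:L b4@9:R b3@10:L b1@12:L]
Beat 6 (L): throw ball5 h=1 -> lands@7:R; in-air after throw: [b5@7:R b2@8:L b4@9:R b3@10:L b1@12:L]
Beat 7 (R): throw ball5 h=7 -> lands@14:L; in-air after throw: [b2@8:L b4@9:R b3@10:L b1@12:L b5@14:L]
Beat 8 (L): throw ball2 h=5 -> lands@13:R; in-air after throw: [b4@9:R b3@10:L b1@12:L b2@13:R b5@14:L]
Beat 9 (R): throw ball4 h=7 -> lands@16:L; in-air after throw: [b3@10:L b1@12:L b2@13:R b5@14:L b4@16:L]
Beat 10 (L): throw ball3 h=1 -> lands@11:R; in-air after throw: [b3@11:R b1@12:L b2@13:R b5@14:L b4@16:L]
Beat 11 (R): throw ball3 h=7 -> lands@18:L; in-air after throw: [b1@12:L b2@13:R b5@14:L b4@16:L b3@18:L]
Ball 1: thrown@0 h=5 -> first land @5; rethrown@5 h=7 -> second land @12

Answer: 5 12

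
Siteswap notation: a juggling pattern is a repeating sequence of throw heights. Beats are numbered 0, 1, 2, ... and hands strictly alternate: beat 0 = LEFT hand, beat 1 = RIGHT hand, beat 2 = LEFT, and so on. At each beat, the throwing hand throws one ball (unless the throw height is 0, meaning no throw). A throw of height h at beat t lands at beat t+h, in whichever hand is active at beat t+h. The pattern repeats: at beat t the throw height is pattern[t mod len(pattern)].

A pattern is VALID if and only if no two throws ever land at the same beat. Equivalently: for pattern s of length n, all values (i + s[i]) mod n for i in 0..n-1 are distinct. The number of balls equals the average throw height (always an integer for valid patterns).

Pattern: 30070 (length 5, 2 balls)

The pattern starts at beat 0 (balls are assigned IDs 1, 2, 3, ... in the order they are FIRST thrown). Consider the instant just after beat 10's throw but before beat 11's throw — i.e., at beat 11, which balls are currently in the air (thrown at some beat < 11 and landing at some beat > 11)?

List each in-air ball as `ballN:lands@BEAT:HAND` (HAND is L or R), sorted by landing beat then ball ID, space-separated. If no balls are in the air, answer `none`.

Answer: ball1:lands@13:R ball2:lands@15:R

Derivation:
Beat 0 (L): throw ball1 h=3 -> lands@3:R; in-air after throw: [b1@3:R]
Beat 3 (R): throw ball1 h=7 -> lands@10:L; in-air after throw: [b1@10:L]
Beat 5 (R): throw ball2 h=3 -> lands@8:L; in-air after throw: [b2@8:L b1@10:L]
Beat 8 (L): throw ball2 h=7 -> lands@15:R; in-air after throw: [b1@10:L b2@15:R]
Beat 10 (L): throw ball1 h=3 -> lands@13:R; in-air after throw: [b1@13:R b2@15:R]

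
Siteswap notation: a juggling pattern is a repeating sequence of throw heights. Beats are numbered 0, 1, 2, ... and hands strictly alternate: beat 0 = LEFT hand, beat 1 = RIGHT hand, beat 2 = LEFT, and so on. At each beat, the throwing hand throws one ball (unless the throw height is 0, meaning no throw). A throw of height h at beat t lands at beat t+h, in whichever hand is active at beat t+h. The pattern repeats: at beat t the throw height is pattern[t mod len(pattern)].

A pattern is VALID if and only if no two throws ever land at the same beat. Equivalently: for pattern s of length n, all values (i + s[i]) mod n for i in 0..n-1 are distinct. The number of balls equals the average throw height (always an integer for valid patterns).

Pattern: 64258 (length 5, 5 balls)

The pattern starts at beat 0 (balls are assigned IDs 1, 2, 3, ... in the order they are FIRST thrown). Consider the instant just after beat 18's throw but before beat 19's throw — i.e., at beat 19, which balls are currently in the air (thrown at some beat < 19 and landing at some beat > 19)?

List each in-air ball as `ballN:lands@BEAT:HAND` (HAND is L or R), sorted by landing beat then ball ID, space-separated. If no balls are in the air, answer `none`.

Answer: ball1:lands@20:L ball2:lands@21:R ball3:lands@22:L ball4:lands@23:R

Derivation:
Beat 0 (L): throw ball1 h=6 -> lands@6:L; in-air after throw: [b1@6:L]
Beat 1 (R): throw ball2 h=4 -> lands@5:R; in-air after throw: [b2@5:R b1@6:L]
Beat 2 (L): throw ball3 h=2 -> lands@4:L; in-air after throw: [b3@4:L b2@5:R b1@6:L]
Beat 3 (R): throw ball4 h=5 -> lands@8:L; in-air after throw: [b3@4:L b2@5:R b1@6:L b4@8:L]
Beat 4 (L): throw ball3 h=8 -> lands@12:L; in-air after throw: [b2@5:R b1@6:L b4@8:L b3@12:L]
Beat 5 (R): throw ball2 h=6 -> lands@11:R; in-air after throw: [b1@6:L b4@8:L b2@11:R b3@12:L]
Beat 6 (L): throw ball1 h=4 -> lands@10:L; in-air after throw: [b4@8:L b1@10:L b2@11:R b3@12:L]
Beat 7 (R): throw ball5 h=2 -> lands@9:R; in-air after throw: [b4@8:L b5@9:R b1@10:L b2@11:R b3@12:L]
Beat 8 (L): throw ball4 h=5 -> lands@13:R; in-air after throw: [b5@9:R b1@10:L b2@11:R b3@12:L b4@13:R]
Beat 9 (R): throw ball5 h=8 -> lands@17:R; in-air after throw: [b1@10:L b2@11:R b3@12:L b4@13:R b5@17:R]
Beat 10 (L): throw ball1 h=6 -> lands@16:L; in-air after throw: [b2@11:R b3@12:L b4@13:R b1@16:L b5@17:R]
Beat 11 (R): throw ball2 h=4 -> lands@15:R; in-air after throw: [b3@12:L b4@13:R b2@15:R b1@16:L b5@17:R]
Beat 12 (L): throw ball3 h=2 -> lands@14:L; in-air after throw: [b4@13:R b3@14:L b2@15:R b1@16:L b5@17:R]
Beat 13 (R): throw ball4 h=5 -> lands@18:L; in-air after throw: [b3@14:L b2@15:R b1@16:L b5@17:R b4@18:L]
Beat 14 (L): throw ball3 h=8 -> lands@22:L; in-air after throw: [b2@15:R b1@16:L b5@17:R b4@18:L b3@22:L]
Beat 15 (R): throw ball2 h=6 -> lands@21:R; in-air after throw: [b1@16:L b5@17:R b4@18:L b2@21:R b3@22:L]
Beat 16 (L): throw ball1 h=4 -> lands@20:L; in-air after throw: [b5@17:R b4@18:L b1@20:L b2@21:R b3@22:L]
Beat 17 (R): throw ball5 h=2 -> lands@19:R; in-air after throw: [b4@18:L b5@19:R b1@20:L b2@21:R b3@22:L]
Beat 18 (L): throw ball4 h=5 -> lands@23:R; in-air after throw: [b5@19:R b1@20:L b2@21:R b3@22:L b4@23:R]
Beat 19 (R): throw ball5 h=8 -> lands@27:R; in-air after throw: [b1@20:L b2@21:R b3@22:L b4@23:R b5@27:R]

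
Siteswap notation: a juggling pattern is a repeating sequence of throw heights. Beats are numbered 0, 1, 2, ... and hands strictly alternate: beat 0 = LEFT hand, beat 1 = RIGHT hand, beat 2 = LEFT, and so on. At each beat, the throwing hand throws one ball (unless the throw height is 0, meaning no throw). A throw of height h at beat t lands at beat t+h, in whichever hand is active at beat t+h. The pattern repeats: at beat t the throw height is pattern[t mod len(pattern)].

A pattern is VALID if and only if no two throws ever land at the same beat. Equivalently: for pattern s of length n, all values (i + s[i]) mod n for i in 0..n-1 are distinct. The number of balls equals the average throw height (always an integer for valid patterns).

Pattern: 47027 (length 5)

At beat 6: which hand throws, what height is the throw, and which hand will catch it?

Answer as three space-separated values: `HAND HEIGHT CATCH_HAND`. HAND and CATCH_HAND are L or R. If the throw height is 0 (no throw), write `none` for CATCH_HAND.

Answer: L 7 R

Derivation:
Beat 6: 6 mod 2 = 0, so hand = L
Throw height = pattern[6 mod 5] = pattern[1] = 7
Lands at beat 6+7=13, 13 mod 2 = 1, so catch hand = R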